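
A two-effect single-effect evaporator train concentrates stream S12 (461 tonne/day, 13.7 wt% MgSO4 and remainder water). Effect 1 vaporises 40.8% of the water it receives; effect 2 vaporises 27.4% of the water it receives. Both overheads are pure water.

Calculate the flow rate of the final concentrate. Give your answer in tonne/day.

234.1 tonne/day

water in feed = 461×0.863 = 397.84 tonne/day.
After stage 1: water left = (1−0.408)×397.84 = 235.52; stream total = 298.68 tonne/day.
After stage 2: water left = (1−0.274)×235.52 = 170.99; final concentrate = 234.15 tonne/day.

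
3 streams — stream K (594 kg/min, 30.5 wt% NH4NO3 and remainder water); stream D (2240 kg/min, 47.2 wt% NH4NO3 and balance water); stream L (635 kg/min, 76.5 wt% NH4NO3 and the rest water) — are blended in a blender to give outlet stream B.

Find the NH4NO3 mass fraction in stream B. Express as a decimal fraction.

0.497

Total flow out = 594 + 2240 + 635 = 3469 kg/min.
NH4NO3 in = 594×0.305 + 2240×0.472 + 635×0.765 = 1724.2 kg/min.
NH4NO3 mass fraction in B = 1724.2/3469 = 0.497.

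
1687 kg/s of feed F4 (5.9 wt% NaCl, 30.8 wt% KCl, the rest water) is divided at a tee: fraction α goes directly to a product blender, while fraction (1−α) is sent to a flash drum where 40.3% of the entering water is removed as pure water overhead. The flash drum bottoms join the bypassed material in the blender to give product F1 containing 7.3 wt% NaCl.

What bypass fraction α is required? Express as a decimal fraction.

0.248

All 1687×0.059 = 99.533 kg/s of NaCl reaches F1, so F1 = 99.533/0.073 = 1363.5 kg/s and vapour = 323.53 kg/s.
The evaporator receives (1−α)·1687 of feed at 0.633 water and removes 0.403 of that water:
0.403×0.633×(1−α)×1687 = 323.53
(1−α) = 323.53/430.35 = 0.7518;  α = 0.2482.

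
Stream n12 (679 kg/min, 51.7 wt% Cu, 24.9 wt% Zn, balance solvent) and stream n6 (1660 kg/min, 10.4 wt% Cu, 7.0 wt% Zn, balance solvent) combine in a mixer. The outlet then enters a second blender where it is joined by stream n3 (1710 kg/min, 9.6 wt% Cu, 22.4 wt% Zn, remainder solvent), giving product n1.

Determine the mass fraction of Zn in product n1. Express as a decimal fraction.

Overall, product flow = 4049 kg/min.
Zn in = 679×0.249 + 1660×0.070 + 1710×0.224 = 668.31 kg/min.
Zn fraction in n1 = 0.1651.

0.1651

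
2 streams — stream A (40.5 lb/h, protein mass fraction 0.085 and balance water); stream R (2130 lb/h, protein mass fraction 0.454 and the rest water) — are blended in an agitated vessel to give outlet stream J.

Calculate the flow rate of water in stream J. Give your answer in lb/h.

1200 lb/h

water out = water in = 40.5×0.915 + 2130×0.546 = 1200 lb/h.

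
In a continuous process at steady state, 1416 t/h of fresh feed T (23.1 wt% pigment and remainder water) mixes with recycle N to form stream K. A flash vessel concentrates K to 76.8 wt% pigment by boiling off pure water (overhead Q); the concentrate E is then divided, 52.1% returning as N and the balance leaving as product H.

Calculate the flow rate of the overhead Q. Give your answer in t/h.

Overall pigment balance (none leaves overhead): pigment in fresh feed = pigment in product, i.e. 1416×0.231 = (1−0.521)·E·0.768.
E = 327.1/(0.768×0.479) = 889.16 t/h.
Recycle N = 0.521×889.16 = 463.25 t/h.
Combined feed K = 1416 + 463.25 = 1879.3 t/h.
Overhead Q = K − E = 1879.3 − 889.16 = 990.09 t/h.

990.1 t/h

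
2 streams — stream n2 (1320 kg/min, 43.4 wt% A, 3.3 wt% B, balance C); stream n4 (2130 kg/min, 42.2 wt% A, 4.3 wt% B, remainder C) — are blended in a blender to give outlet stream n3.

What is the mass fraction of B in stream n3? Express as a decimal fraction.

Total flow out = 1320 + 2130 = 3450 kg/min.
B in = 1320×0.033 + 2130×0.043 = 135.15 kg/min.
B mass fraction in n3 = 135.15/3450 = 0.039.

0.039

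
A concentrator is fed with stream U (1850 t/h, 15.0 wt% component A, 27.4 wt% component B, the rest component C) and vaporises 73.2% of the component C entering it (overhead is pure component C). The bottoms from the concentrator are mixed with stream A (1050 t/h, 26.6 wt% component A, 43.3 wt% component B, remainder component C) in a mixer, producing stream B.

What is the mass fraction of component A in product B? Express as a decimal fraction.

Vapour removed = 0.732×0.576×1850 = 780.02 t/h; concentrate = 1070 t/h.
component A reaching the mixer = 277.5 (from concentrate) + 1050×0.266 = 556.8 t/h.
Product flow = 1070 + 1050 = 2120 t/h; component A fraction = 0.263.

0.263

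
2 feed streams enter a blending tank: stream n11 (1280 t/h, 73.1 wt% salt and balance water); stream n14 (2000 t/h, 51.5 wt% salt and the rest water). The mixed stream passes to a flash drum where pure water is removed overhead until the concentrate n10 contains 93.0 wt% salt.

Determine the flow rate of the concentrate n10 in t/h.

2114 t/h

salt entering = 1280×0.731 + 2000×0.515 = 1965.7 t/h.
All salt reports to n10, so n10 = 1965.7/0.930 = 2113.6 t/h.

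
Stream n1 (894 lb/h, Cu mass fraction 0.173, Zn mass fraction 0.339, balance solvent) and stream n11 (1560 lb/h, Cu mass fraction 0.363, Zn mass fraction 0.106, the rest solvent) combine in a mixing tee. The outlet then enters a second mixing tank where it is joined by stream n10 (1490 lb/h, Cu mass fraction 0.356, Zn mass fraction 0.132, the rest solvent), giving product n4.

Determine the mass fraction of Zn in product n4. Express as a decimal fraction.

0.169

Overall, product flow = 3944 lb/h.
Zn in = 894×0.339 + 1560×0.106 + 1490×0.132 = 665.11 lb/h.
Zn fraction in n4 = 0.169.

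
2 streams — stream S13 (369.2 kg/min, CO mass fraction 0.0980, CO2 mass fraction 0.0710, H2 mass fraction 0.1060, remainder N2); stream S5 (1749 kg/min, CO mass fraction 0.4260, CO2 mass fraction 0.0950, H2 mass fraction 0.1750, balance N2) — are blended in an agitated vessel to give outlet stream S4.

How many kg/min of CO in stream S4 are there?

CO out = CO in = 369.2×0.098 + 1749×0.426 = 781.26 kg/min.

781.3 kg/min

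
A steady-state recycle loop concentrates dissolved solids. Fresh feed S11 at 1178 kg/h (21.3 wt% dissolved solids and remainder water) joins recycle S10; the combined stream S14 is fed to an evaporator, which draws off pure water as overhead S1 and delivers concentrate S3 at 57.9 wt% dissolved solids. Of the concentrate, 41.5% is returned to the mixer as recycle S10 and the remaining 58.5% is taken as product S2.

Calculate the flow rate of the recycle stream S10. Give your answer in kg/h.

307.4 kg/h

Overall dissolved solids balance (none leaves overhead): dissolved solids in fresh feed = dissolved solids in product, i.e. 1178×0.213 = (1−0.415)·S3·0.579.
S3 = 250.91/(0.579×0.585) = 740.78 kg/h.
Recycle S10 = 0.415×740.78 = 307.42 kg/h.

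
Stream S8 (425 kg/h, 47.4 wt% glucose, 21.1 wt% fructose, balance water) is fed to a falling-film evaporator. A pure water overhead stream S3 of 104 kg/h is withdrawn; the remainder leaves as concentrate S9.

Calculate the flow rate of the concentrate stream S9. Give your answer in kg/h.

321 kg/h

Concentrate = 425 − 104 = 321 kg/h.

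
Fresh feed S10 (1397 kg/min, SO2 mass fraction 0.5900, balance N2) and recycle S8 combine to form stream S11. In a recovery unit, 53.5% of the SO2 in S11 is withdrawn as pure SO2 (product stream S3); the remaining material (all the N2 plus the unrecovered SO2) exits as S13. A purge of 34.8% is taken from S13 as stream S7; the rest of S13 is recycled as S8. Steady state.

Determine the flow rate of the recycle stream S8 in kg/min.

1432 kg/min

N2 enters only via S10 and leaves only via the purge: 1397×0.410 = 0.348×(N2 in S13), and the recovery unit passes all N2, so N2 in S11 = N2 in S13 = 1645.9 kg/min.
SO2 in S11: m_A = 1397×0.590 + (1−0.348)·(1−0.535)·m_A, so m_A = 824.23/0.6968 = 1182.8 kg/min.
S13 = (1−0.535)×1182.8 + 1645.9 = 2195.9 kg/min.
Recycle S8 = (1−0.348)×2195.9 = 1431.7 kg/min.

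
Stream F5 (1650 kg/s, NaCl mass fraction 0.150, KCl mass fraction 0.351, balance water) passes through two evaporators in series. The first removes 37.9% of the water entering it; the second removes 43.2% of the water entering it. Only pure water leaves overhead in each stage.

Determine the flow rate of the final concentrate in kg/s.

water in feed = 1650×0.499 = 823.35 kg/s.
After stage 1: water left = (1−0.379)×823.35 = 511.3; stream total = 1338 kg/s.
After stage 2: water left = (1−0.432)×511.3 = 290.42; final concentrate = 1117.1 kg/s.

1117 kg/s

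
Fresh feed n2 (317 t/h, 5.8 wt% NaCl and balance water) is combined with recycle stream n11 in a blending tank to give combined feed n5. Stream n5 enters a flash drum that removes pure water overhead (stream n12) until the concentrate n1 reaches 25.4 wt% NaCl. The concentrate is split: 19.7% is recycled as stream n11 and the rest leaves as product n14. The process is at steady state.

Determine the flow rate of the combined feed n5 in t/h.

Overall NaCl balance (none leaves overhead): NaCl in fresh feed = NaCl in product, i.e. 317×0.058 = (1−0.197)·n1·0.254.
n1 = 18.386/(0.254×0.803) = 90.144 t/h.
Recycle n11 = 0.197×90.144 = 17.758 t/h.
Combined feed n5 = 317 + 17.758 = 334.76 t/h.

334.8 t/h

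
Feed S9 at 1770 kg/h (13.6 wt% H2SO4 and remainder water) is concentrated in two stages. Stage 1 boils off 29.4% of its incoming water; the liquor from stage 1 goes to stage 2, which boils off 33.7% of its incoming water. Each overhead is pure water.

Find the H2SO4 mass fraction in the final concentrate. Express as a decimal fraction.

0.252

water in feed = 1770×0.864 = 1529.3 kg/h.
After stage 1: water left = (1−0.294)×1529.3 = 1079.7; stream total = 1320.4 kg/h.
After stage 2: water left = (1−0.337)×1079.7 = 715.82; final concentrate = 956.54 kg/h.
H2SO4 fraction = 240.72/956.54 = 0.252.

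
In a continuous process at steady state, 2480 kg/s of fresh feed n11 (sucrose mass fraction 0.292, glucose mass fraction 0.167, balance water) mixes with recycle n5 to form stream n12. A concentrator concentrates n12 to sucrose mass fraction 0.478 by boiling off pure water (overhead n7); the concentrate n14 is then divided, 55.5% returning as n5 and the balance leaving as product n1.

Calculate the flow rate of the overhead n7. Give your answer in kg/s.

965 kg/s

Overall sucrose balance (none leaves overhead): sucrose in fresh feed = sucrose in product, i.e. 2480×0.292 = (1−0.555)·n14·0.478.
n14 = 724.16/(0.478×0.445) = 3404.4 kg/s.
Recycle n5 = 0.555×3404.4 = 1889.5 kg/s.
Combined feed n12 = 2480 + 1889.5 = 4369.5 kg/s.
Overhead n7 = n12 − n14 = 4369.5 − 3404.4 = 965.02 kg/s.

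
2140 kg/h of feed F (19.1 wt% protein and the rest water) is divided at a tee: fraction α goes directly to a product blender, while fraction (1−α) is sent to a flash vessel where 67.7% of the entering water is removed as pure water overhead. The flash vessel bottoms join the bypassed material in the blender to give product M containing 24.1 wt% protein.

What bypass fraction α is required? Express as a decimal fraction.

0.621

All 2140×0.191 = 408.74 kg/h of protein reaches M, so M = 408.74/0.241 = 1696 kg/h and vapour = 443.98 kg/h.
The evaporator receives (1−α)·2140 of feed at 0.809 water and removes 0.677 of that water:
0.677×0.809×(1−α)×2140 = 443.98
(1−α) = 443.98/1172.1 = 0.3788;  α = 0.6212.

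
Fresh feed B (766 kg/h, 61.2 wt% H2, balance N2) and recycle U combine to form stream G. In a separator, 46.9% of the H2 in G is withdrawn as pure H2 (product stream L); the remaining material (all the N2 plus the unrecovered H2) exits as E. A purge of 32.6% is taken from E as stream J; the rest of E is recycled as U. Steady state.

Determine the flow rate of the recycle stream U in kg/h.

875.8 kg/h

N2 enters only via B and leaves only via the purge: 766×0.388 = 0.326×(N2 in E), and the separator passes all N2, so N2 in G = N2 in E = 911.68 kg/h.
H2 in G: m_A = 766×0.612 + (1−0.326)·(1−0.469)·m_A, so m_A = 468.79/0.6421 = 730.09 kg/h.
E = (1−0.469)×730.09 + 911.68 = 1299.4 kg/h.
Recycle U = (1−0.326)×1299.4 = 875.77 kg/h.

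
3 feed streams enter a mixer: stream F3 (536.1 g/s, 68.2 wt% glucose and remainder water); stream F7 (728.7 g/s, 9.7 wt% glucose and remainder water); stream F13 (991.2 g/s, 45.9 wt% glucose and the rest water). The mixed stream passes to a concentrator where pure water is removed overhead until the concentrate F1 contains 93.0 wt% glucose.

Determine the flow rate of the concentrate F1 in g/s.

glucose entering = 536.1×0.682 + 728.7×0.097 + 991.2×0.459 = 891.26 g/s.
All glucose reports to F1, so F1 = 891.26/0.930 = 958.35 g/s.

958.3 g/s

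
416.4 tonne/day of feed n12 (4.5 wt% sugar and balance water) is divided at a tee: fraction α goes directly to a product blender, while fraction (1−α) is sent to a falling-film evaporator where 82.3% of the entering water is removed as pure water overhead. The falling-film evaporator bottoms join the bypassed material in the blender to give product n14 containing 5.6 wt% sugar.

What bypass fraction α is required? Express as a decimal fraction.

All 416.4×0.045 = 18.738 tonne/day of sugar reaches n14, so n14 = 18.738/0.056 = 334.61 tonne/day and vapour = 81.793 tonne/day.
The evaporator receives (1−α)·416.4 of feed at 0.955 water and removes 0.823 of that water:
0.823×0.955×(1−α)×416.4 = 81.793
(1−α) = 81.793/327.28 = 0.2499;  α = 0.7501.

0.750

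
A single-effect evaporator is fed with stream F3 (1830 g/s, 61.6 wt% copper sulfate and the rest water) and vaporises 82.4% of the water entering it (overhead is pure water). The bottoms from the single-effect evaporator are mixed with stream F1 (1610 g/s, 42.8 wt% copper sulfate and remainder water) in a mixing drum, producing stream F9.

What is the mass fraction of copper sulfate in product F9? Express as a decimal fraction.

Vapour removed = 0.824×0.384×1830 = 579.04 g/s; concentrate = 1251 g/s.
copper sulfate reaching the mixer = 1127.3 (from concentrate) + 1610×0.428 = 1816.4 g/s.
Product flow = 1251 + 1610 = 2861 g/s; copper sulfate fraction = 0.6349.

0.6349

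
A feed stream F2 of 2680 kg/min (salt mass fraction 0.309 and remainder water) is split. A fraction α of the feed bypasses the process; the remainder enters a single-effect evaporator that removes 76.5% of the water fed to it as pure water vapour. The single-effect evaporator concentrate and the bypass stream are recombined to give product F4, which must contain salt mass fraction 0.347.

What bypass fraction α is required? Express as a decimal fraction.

All 2680×0.309 = 828.12 kg/min of salt reaches F4, so F4 = 828.12/0.347 = 2386.5 kg/min and vapour = 293.49 kg/min.
The evaporator receives (1−α)·2680 of feed at 0.691 water and removes 0.765 of that water:
0.765×0.691×(1−α)×2680 = 293.49
(1−α) = 293.49/1416.7 = 0.2072;  α = 0.7928.

0.793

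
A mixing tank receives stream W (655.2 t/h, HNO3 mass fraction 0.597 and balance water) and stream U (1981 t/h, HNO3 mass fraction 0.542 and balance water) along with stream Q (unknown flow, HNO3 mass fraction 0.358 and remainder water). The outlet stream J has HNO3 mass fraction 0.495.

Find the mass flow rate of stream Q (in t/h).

1167 t/h

Let Q be the unknown flow. Total out = 2636.2 + Q.
HNO3 balance: 1464.9 + 0.358·Q = 0.495·(2636.2 + Q)
(0.358 − 0.495)·Q = 0.495×2636.2 − 1464.9 = -159.94
Q = -159.94 / -0.137 = 1167.4 t/h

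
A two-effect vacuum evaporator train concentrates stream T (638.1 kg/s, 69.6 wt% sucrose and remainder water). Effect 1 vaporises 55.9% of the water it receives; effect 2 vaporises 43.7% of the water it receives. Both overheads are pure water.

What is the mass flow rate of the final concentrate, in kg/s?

water in feed = 638.1×0.304 = 193.98 kg/s.
After stage 1: water left = (1−0.559)×193.98 = 85.546; stream total = 529.66 kg/s.
After stage 2: water left = (1−0.437)×85.546 = 48.163; final concentrate = 492.28 kg/s.

492.3 kg/s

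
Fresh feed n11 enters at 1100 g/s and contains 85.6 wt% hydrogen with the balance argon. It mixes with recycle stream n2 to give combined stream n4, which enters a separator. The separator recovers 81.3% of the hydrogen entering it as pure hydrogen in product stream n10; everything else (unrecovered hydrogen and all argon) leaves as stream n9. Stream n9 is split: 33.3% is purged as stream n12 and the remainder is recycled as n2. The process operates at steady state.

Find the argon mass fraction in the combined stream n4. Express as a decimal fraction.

0.307

argon enters only via n11 and leaves only via the purge: 1100×0.144 = 0.333×(argon in n9), and the separator passes all argon, so argon in n4 = argon in n9 = 475.68 g/s.
hydrogen in n4: m_A = 1100×0.856 + (1−0.333)·(1−0.813)·m_A, so m_A = 941.6/0.8753 = 1075.8 g/s.
n4 = 1075.8 + 475.68 = 1551.5 g/s.
argon fraction in n4 = 475.68/1551.5 = 0.307.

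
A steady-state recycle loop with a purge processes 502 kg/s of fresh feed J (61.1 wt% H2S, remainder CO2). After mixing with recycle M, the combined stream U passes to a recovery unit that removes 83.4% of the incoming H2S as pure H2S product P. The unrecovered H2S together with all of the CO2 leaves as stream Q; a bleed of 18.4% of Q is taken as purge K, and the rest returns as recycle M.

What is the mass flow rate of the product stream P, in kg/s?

H2S in U: m_A = 502×0.611 + (1−0.184)·(1−0.834)·m_A, so m_A = 306.72/0.8645 = 354.78 kg/s.
Product P = 0.834×354.78 = 295.89 kg/s.

295.9 kg/s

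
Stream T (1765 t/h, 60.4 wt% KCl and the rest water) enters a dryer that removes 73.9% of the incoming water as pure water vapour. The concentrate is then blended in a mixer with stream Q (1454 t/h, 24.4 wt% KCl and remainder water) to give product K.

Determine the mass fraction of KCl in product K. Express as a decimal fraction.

Vapour removed = 0.739×0.396×1765 = 516.52 t/h; concentrate = 1248.5 t/h.
KCl reaching the mixer = 1066.1 (from concentrate) + 1454×0.244 = 1420.8 t/h.
Product flow = 1248.5 + 1454 = 2702.5 t/h; KCl fraction = 0.526.

0.526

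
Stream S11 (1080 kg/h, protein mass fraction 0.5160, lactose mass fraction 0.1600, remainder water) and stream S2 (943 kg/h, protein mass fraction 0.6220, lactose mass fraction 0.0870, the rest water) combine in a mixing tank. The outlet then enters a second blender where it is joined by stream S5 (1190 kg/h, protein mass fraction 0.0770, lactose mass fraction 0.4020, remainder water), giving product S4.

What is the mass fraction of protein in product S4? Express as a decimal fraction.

0.3845

Overall, product flow = 3213 kg/h.
protein in = 1080×0.516 + 943×0.622 + 1190×0.077 = 1235.5 kg/h.
protein fraction in S4 = 0.3845.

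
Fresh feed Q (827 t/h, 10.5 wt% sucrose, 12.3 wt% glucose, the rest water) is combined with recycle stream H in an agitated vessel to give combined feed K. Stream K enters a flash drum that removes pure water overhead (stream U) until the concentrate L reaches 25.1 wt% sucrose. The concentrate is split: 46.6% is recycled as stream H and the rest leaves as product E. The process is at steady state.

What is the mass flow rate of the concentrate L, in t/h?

Overall sucrose balance (none leaves overhead): sucrose in fresh feed = sucrose in product, i.e. 827×0.105 = (1−0.466)·L·0.251.
L = 86.835/(0.251×0.534) = 647.86 t/h.

647.9 t/h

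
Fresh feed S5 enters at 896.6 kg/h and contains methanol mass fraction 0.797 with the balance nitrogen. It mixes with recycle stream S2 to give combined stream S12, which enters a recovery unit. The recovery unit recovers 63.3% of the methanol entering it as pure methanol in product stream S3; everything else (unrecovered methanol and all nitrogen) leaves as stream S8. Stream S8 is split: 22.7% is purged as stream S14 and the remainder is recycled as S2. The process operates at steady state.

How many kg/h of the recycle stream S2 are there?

nitrogen enters only via S5 and leaves only via the purge: 896.6×0.203 = 0.227×(nitrogen in S8), and the recovery unit passes all nitrogen, so nitrogen in S12 = nitrogen in S8 = 801.81 kg/h.
methanol in S12: m_A = 896.6×0.797 + (1−0.227)·(1−0.633)·m_A, so m_A = 714.59/0.7163 = 997.6 kg/h.
S8 = (1−0.633)×997.6 + 801.81 = 1167.9 kg/h.
Recycle S2 = (1−0.227)×1167.9 = 902.81 kg/h.

902.8 kg/h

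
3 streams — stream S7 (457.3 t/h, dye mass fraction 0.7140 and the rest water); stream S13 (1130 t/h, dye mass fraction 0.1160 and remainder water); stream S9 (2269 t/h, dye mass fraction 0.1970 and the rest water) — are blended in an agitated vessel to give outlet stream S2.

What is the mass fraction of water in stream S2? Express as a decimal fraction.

Total flow out = 457.3 + 1130 + 2269 = 3856.3 t/h.
water in = 457.3×0.286 + 1130×0.884 + 2269×0.803 = 2951.7 t/h.
water mass fraction in S2 = 2951.7/3856.3 = 0.7654.

0.7654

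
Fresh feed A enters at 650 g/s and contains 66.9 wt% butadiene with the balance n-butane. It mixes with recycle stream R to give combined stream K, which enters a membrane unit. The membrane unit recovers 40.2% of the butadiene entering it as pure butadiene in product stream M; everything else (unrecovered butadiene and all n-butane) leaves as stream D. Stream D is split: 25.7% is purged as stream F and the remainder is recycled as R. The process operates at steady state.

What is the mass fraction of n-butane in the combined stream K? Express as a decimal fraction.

0.517

n-butane enters only via A and leaves only via the purge: 650×0.331 = 0.257×(n-butane in D), and the membrane unit passes all n-butane, so n-butane in K = n-butane in D = 837.16 g/s.
butadiene in K: m_A = 650×0.669 + (1−0.257)·(1−0.402)·m_A, so m_A = 434.85/0.5557 = 782.55 g/s.
K = 782.55 + 837.16 = 1619.7 g/s.
n-butane fraction in K = 837.16/1619.7 = 0.517.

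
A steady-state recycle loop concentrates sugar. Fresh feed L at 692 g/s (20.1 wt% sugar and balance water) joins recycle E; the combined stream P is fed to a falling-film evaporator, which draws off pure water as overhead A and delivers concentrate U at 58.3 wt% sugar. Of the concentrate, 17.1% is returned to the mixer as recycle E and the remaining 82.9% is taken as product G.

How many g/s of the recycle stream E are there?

49.21 g/s

Overall sugar balance (none leaves overhead): sugar in fresh feed = sugar in product, i.e. 692×0.201 = (1−0.171)·U·0.583.
U = 139.09/(0.583×0.829) = 287.79 g/s.
Recycle E = 0.171×287.79 = 49.212 g/s.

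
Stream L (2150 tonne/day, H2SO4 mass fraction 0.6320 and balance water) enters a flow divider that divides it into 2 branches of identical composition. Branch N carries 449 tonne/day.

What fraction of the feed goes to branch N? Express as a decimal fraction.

Fraction to N = 449/2150 = 0.2088.

0.209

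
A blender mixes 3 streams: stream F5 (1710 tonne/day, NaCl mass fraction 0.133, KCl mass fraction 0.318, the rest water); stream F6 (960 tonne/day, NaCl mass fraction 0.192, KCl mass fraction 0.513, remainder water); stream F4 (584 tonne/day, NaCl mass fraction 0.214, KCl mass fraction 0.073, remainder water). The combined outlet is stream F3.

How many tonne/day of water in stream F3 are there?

1638 tonne/day

water out = water in = 1710×0.549 + 960×0.295 + 584×0.713 = 1638.4 tonne/day.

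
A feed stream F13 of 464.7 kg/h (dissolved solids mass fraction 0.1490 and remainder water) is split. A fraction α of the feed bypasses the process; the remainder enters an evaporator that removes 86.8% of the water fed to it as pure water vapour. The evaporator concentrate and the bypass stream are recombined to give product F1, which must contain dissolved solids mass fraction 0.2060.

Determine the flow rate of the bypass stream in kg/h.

All 464.7×0.149 = 69.24 kg/h of dissolved solids reaches F1, so F1 = 69.24/0.206 = 336.12 kg/h and vapour = 128.58 kg/h.
The evaporator receives (1−α)·464.7 of feed at 0.851 water and removes 0.868 of that water:
0.868×0.851×(1−α)×464.7 = 128.58
(1−α) = 128.58/343.26 = 0.3746;  α = 0.6254.
Bypass flow = 0.6254×464.7 = 290.63 kg/h.

290.6 kg/h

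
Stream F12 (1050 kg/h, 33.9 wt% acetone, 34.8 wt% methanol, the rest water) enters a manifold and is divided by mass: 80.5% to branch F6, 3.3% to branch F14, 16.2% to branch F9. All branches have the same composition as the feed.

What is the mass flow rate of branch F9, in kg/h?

Branch F9 flow = 0.162×1050 = 170.1 kg/h.

170.1 kg/h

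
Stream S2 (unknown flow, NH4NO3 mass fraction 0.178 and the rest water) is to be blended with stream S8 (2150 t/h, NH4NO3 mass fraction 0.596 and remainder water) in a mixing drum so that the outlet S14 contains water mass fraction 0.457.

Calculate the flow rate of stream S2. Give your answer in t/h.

Let S2 be the unknown flow. Total out = 2150 + S2.
water balance: 868.6 + 0.822·S2 = 0.457·(2150 + S2)
(0.822 − 0.457)·S2 = 0.457×2150 − 868.6 = 113.95
S2 = 113.95 / 0.365 = 312.19 t/h

312.2 t/h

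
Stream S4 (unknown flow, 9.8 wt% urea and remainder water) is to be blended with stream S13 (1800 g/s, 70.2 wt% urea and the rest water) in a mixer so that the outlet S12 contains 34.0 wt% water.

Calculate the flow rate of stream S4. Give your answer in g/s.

134.5 g/s

Let S4 be the unknown flow. Total out = 1800 + S4.
water balance: 536.4 + 0.902·S4 = 0.340·(1800 + S4)
(0.902 − 0.340)·S4 = 0.340×1800 − 536.4 = 75.6
S4 = 75.6 / 0.562 = 134.52 g/s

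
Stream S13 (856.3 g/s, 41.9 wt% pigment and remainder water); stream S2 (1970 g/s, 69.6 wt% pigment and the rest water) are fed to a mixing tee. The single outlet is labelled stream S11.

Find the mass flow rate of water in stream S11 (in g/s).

1096 g/s

water out = water in = 856.3×0.581 + 1970×0.304 = 1096.4 g/s.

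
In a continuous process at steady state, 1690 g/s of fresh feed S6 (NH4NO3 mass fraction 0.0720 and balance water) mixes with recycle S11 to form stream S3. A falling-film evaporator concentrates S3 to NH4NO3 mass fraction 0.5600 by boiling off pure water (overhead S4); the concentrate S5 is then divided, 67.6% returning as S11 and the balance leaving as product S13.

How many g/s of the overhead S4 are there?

Overall NH4NO3 balance (none leaves overhead): NH4NO3 in fresh feed = NH4NO3 in product, i.e. 1690×0.072 = (1−0.676)·S5·0.560.
S5 = 121.68/(0.560×0.324) = 670.63 g/s.
Recycle S11 = 0.676×670.63 = 453.35 g/s.
Combined feed S3 = 1690 + 453.35 = 2143.3 g/s.
Overhead S4 = S3 − S5 = 2143.3 − 670.63 = 1472.7 g/s.

1473 g/s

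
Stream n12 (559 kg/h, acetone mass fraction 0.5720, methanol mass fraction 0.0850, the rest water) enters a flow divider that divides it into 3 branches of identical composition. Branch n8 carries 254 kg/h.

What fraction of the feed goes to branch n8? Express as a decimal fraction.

0.454

Fraction to n8 = 254/559 = 0.4544.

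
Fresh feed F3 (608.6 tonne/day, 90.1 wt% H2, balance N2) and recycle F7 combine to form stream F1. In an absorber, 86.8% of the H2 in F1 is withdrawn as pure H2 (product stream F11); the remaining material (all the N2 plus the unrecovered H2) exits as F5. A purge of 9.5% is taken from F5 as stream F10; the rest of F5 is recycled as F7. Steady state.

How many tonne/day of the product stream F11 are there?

H2 in F1: m_A = 608.6×0.901 + (1−0.095)·(1−0.868)·m_A, so m_A = 548.35/0.8805 = 622.74 tonne/day.
Product F11 = 0.868×622.74 = 540.54 tonne/day.

540.5 tonne/day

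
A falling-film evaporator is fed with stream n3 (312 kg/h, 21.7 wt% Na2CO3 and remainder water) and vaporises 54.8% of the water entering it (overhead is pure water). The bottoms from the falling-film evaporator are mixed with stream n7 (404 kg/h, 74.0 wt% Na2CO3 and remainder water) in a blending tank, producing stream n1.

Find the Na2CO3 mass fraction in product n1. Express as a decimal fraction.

Vapour removed = 0.548×0.783×312 = 133.87 kg/h; concentrate = 178.13 kg/h.
Na2CO3 reaching the mixer = 67.704 (from concentrate) + 404×0.740 = 366.66 kg/h.
Product flow = 178.13 + 404 = 582.13 kg/h; Na2CO3 fraction = 0.6299.

0.6299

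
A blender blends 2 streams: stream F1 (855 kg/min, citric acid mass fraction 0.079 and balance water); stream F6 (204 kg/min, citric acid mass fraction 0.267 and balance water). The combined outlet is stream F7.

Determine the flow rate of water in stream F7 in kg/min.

937 kg/min

water out = water in = 855×0.921 + 204×0.733 = 936.99 kg/min.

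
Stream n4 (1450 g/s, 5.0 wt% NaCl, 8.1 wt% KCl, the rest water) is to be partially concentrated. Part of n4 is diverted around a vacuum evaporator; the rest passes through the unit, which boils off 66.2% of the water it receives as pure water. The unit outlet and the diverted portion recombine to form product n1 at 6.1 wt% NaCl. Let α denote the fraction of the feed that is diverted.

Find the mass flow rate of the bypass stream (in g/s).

All 1450×0.050 = 72.5 g/s of NaCl reaches n1, so n1 = 72.5/0.061 = 1188.5 g/s and vapour = 261.48 g/s.
The evaporator receives (1−α)·1450 of feed at 0.869 water and removes 0.662 of that water:
0.662×0.869×(1−α)×1450 = 261.48
(1−α) = 261.48/834.15 = 0.3135;  α = 0.6865.
Bypass flow = 0.6865×1450 = 995.48 g/s.

995.5 g/s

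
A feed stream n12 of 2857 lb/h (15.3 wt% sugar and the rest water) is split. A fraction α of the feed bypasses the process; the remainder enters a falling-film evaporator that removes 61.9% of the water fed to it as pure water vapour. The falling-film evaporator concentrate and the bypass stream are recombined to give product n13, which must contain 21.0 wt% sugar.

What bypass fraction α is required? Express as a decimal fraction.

All 2857×0.153 = 437.12 lb/h of sugar reaches n13, so n13 = 437.12/0.210 = 2081.5 lb/h and vapour = 775.47 lb/h.
The evaporator receives (1−α)·2857 of feed at 0.847 water and removes 0.619 of that water:
0.619×0.847×(1−α)×2857 = 775.47
(1−α) = 775.47/1497.9 = 0.5177;  α = 0.4823.

0.482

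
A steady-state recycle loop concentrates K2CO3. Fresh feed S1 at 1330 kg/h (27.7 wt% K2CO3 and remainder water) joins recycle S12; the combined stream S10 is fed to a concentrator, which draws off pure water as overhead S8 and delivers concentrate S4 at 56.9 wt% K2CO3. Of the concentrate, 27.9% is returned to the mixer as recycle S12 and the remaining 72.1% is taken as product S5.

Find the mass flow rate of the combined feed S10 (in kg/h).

1581 kg/h

Overall K2CO3 balance (none leaves overhead): K2CO3 in fresh feed = K2CO3 in product, i.e. 1330×0.277 = (1−0.279)·S4·0.569.
S4 = 368.41/(0.569×0.721) = 898.02 kg/h.
Recycle S12 = 0.279×898.02 = 250.55 kg/h.
Combined feed S10 = 1330 + 250.55 = 1580.5 kg/h.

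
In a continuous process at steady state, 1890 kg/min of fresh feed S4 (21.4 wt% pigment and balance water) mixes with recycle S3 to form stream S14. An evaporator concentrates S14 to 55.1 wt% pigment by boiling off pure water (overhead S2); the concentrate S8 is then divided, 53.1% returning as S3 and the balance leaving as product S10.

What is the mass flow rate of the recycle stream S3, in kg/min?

Overall pigment balance (none leaves overhead): pigment in fresh feed = pigment in product, i.e. 1890×0.214 = (1−0.531)·S8·0.551.
S8 = 404.46/(0.551×0.469) = 1565.1 kg/min.
Recycle S3 = 0.531×1565.1 = 831.09 kg/min.

831.1 kg/min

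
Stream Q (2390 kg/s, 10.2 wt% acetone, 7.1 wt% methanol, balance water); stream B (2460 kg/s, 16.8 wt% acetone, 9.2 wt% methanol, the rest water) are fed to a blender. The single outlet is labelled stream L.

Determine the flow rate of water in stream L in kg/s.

water out = water in = 2390×0.827 + 2460×0.740 = 3796.9 kg/s.

3797 kg/s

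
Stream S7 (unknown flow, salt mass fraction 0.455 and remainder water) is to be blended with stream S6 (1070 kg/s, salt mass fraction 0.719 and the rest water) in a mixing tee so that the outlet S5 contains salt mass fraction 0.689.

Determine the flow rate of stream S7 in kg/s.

Let S7 be the unknown flow. Total out = 1070 + S7.
salt balance: 769.33 + 0.455·S7 = 0.689·(1070 + S7)
(0.455 − 0.689)·S7 = 0.689×1070 − 769.33 = -32.1
S7 = -32.1 / -0.234 = 137.18 kg/s

137.2 kg/s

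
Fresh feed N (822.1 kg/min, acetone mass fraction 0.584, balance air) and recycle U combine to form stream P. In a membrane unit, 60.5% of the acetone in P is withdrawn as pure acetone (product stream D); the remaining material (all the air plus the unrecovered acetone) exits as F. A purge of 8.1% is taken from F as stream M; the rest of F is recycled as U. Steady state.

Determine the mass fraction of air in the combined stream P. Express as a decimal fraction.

0.849

air enters only via N and leaves only via the purge: 822.1×0.416 = 0.081×(air in F), and the membrane unit passes all air, so air in P = air in F = 4222.1 kg/min.
acetone in P: m_A = 822.1×0.584 + (1−0.081)·(1−0.605)·m_A, so m_A = 480.11/0.6370 = 753.71 kg/min.
P = 753.71 + 4222.1 = 4975.8 kg/min.
air fraction in P = 4222.1/4975.8 = 0.849.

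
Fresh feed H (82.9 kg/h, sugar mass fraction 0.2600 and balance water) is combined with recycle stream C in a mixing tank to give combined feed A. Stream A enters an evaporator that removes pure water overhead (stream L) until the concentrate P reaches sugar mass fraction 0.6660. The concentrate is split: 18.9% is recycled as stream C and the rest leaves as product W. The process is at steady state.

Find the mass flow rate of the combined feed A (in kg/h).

90.44 kg/h

Overall sugar balance (none leaves overhead): sugar in fresh feed = sugar in product, i.e. 82.9×0.260 = (1−0.189)·P·0.666.
P = 21.554/(0.666×0.811) = 39.906 kg/h.
Recycle C = 0.189×39.906 = 7.5421 kg/h.
Combined feed A = 82.9 + 7.5421 = 90.442 kg/h.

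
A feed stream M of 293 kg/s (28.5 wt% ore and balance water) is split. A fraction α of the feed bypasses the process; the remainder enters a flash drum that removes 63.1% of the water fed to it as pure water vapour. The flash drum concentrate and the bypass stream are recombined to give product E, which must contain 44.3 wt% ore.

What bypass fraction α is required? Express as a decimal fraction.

0.209

All 293×0.285 = 83.505 kg/s of ore reaches E, so E = 83.505/0.443 = 188.5 kg/s and vapour = 104.5 kg/s.
The evaporator receives (1−α)·293 of feed at 0.715 water and removes 0.631 of that water:
0.631×0.715×(1−α)×293 = 104.5
(1−α) = 104.5/132.19 = 0.7905;  α = 0.2095.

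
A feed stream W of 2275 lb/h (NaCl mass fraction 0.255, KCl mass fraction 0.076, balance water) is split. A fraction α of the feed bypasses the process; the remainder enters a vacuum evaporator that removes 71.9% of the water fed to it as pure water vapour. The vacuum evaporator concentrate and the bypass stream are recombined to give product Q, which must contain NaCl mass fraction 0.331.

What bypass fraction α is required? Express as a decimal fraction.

0.523

All 2275×0.255 = 580.12 lb/h of NaCl reaches Q, so Q = 580.12/0.331 = 1752.6 lb/h and vapour = 522.36 lb/h.
The evaporator receives (1−α)·2275 of feed at 0.669 water and removes 0.719 of that water:
0.719×0.669×(1−α)×2275 = 522.36
(1−α) = 522.36/1094.3 = 0.4773;  α = 0.5227.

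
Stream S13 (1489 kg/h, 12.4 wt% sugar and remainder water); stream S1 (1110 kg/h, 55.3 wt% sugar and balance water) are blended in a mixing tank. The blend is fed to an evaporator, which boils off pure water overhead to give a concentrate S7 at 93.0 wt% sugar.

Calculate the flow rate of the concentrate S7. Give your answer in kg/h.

858.6 kg/h

sugar entering = 1489×0.124 + 1110×0.553 = 798.47 kg/h.
All sugar reports to S7, so S7 = 798.47/0.930 = 858.57 kg/h.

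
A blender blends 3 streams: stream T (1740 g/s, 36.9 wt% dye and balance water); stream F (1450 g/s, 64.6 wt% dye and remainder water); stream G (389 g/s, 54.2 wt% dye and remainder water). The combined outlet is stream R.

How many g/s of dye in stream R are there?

dye out = dye in = 1740×0.369 + 1450×0.646 + 389×0.542 = 1789.6 g/s.

1790 g/s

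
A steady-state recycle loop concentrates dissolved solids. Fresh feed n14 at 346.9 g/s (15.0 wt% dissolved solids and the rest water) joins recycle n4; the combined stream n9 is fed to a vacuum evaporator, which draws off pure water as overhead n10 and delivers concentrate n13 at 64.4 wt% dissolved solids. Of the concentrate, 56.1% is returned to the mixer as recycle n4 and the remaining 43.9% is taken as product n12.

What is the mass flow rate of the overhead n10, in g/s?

Overall dissolved solids balance (none leaves overhead): dissolved solids in fresh feed = dissolved solids in product, i.e. 346.9×0.150 = (1−0.561)·n13·0.644.
n13 = 52.035/(0.644×0.439) = 184.05 g/s.
Recycle n4 = 0.561×184.05 = 103.25 g/s.
Combined feed n9 = 346.9 + 103.25 = 450.15 g/s.
Overhead n10 = n9 − n13 = 450.15 − 184.05 = 266.1 g/s.

266.1 g/s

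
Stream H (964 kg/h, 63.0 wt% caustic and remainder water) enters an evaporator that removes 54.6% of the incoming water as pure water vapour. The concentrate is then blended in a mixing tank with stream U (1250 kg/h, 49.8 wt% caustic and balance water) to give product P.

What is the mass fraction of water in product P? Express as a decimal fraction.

0.391

Vapour removed = 0.546×0.370×964 = 194.75 kg/h; concentrate = 769.25 kg/h.
water reaching the mixer = 161.93 (from concentrate) + 1250×0.502 = 789.43 kg/h.
Product flow = 769.25 + 1250 = 2019.3 kg/h; water fraction = 0.391.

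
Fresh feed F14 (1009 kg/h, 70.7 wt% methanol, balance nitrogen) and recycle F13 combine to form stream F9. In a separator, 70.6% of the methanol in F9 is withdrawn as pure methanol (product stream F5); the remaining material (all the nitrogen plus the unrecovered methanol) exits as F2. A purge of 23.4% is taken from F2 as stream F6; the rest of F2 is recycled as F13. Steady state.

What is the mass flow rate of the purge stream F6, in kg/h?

nitrogen enters only via F14 and leaves only via the purge: 1009×0.293 = 0.234×(nitrogen in F2), and the separator passes all nitrogen, so nitrogen in F9 = nitrogen in F2 = 1263.4 kg/h.
methanol in F9: m_A = 1009×0.707 + (1−0.234)·(1−0.706)·m_A, so m_A = 713.36/0.7748 = 920.71 kg/h.
F2 = (1−0.706)×920.71 + 1263.4 = 1534.1 kg/h.
Purge F6 = 0.234×1534.1 = 358.98 kg/h.

359 kg/h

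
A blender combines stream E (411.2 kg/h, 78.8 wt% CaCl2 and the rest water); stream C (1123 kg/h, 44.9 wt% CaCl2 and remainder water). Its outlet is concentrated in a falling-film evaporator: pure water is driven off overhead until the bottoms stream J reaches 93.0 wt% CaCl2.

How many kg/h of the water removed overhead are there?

643.6 kg/h

CaCl2 entering = 411.2×0.788 + 1123×0.449 = 828.25 kg/h.
All CaCl2 reports to J, so J = 828.25/0.930 = 890.59 kg/h.
Total feed = 1534.2 kg/h; overhead = 1534.2 − 890.59 = 643.61 kg/h.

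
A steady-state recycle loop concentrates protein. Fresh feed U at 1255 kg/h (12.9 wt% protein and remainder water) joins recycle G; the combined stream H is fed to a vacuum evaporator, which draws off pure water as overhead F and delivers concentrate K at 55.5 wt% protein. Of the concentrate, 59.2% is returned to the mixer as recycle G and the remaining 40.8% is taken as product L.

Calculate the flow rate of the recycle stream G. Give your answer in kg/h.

423.3 kg/h

Overall protein balance (none leaves overhead): protein in fresh feed = protein in product, i.e. 1255×0.129 = (1−0.592)·K·0.555.
K = 161.9/(0.555×0.408) = 714.96 kg/h.
Recycle G = 0.592×714.96 = 423.25 kg/h.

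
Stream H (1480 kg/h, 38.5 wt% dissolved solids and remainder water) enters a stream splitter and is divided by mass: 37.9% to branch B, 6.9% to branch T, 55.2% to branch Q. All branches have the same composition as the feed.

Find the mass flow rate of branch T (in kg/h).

Branch T flow = 0.069×1480 = 102.12 kg/h.

102.1 kg/h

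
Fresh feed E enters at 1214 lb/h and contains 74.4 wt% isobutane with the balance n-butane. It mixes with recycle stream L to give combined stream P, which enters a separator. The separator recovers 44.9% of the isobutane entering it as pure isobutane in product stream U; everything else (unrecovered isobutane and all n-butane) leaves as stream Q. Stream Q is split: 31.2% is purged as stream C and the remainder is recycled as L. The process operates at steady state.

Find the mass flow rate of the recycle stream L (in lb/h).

1237 lb/h

n-butane enters only via E and leaves only via the purge: 1214×0.256 = 0.312×(n-butane in Q), and the separator passes all n-butane, so n-butane in P = n-butane in Q = 996.1 lb/h.
isobutane in P: m_A = 1214×0.744 + (1−0.312)·(1−0.449)·m_A, so m_A = 903.22/0.6209 = 1454.7 lb/h.
Q = (1−0.449)×1454.7 + 996.1 = 1797.6 lb/h.
Recycle L = (1−0.312)×1797.6 = 1236.8 lb/h.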